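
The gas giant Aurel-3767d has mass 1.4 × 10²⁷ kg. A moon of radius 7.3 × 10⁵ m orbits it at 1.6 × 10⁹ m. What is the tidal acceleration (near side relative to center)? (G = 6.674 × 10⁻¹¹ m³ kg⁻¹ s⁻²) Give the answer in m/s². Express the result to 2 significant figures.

3.3 × 10⁻⁵ m/s²

Δg = 2GMr/d³
   = 2 × (6.674 × 10⁻¹¹) × (1.4 × 10²⁷) × (7.3 × 10⁵) / (1.6 × 10⁹)³
   = 3.3 × 10⁻⁵ m/s²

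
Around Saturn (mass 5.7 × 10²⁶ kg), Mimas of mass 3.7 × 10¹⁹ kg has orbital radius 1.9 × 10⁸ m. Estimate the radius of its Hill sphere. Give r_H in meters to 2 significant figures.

5.3 × 10⁵ m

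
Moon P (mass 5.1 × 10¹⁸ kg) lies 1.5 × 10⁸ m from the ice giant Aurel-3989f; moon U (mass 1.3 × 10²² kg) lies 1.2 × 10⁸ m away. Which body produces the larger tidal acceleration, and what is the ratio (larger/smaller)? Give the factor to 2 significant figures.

The tide-raising term goes as M/d³ (the gradient of a 1/d² field).
Moon P: (5.1 × 10¹⁸) / (1.5 × 10⁸)³ = 1.511 × 10⁻⁶
Moon U: (1.3 × 10²²) / (1.2 × 10⁸)³ = 7.523 × 10⁻³
Ratio (larger/smaller) = 5000

Moon U, by a factor of ≈ 5000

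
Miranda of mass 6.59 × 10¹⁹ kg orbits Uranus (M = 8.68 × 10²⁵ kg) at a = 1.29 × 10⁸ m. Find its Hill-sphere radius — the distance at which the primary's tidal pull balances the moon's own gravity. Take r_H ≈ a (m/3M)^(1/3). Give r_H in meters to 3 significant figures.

8.16 × 10⁵ m

r_H ≈ a (m/3M)^(1/3)
    = (1.29 × 10⁸) × (6.59 × 10¹⁹ / (3 × 8.68 × 10²⁵))^(1/3)
    = 8.16 × 10⁵ m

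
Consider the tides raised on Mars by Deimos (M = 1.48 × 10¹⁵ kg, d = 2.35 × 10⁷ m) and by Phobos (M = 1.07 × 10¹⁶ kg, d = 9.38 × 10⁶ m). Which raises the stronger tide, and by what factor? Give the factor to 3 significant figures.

Phobos, by a factor of ≈ 114

Compare M/d³ for the two perturbers:
Deimos: (1.48 × 10¹⁵) / (2.35 × 10⁷)³ = 1.140 × 10⁻⁷
Phobos: (1.07 × 10¹⁶) / (9.38 × 10⁶)³ = 1.297 × 10⁻⁵
Ratio (larger/smaller) = 114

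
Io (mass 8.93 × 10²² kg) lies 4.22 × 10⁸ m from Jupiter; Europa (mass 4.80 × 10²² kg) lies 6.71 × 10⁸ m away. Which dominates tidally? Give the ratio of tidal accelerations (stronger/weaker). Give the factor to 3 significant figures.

Io, by a factor of ≈ 7.48

The tide-raising term goes as M/d³ (the gradient of a 1/d² field).
Io: (8.93 × 10²²) / (4.22 × 10⁸)³ = 1.188 × 10⁻³
Europa: (4.80 × 10²²) / (6.71 × 10⁸)³ = 1.589 × 10⁻⁴
Ratio (larger/smaller) = 7.48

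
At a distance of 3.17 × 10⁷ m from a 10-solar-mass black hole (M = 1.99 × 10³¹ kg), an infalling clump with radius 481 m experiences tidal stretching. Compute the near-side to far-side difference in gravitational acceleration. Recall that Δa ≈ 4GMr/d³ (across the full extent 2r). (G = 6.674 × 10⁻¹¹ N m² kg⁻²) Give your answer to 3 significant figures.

Differencing GM/(d−r)² and GM/(d+r)² to first order in r/d gives 4GMr/d³.
a_tidal = 4GMr/d³
        = 4 × (6.674 × 10⁻¹¹) × (1.99 × 10³¹) × (481) / (3.17 × 10⁷)³
        = 8.02 × 10¹ m/s²

8.02 × 10¹ m/s²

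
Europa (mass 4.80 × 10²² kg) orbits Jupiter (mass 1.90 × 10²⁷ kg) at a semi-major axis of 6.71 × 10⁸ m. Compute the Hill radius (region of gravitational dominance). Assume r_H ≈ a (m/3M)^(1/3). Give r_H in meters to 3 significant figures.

r_H ≈ a (m/3M)^(1/3)
    = (6.71 × 10⁸) × (4.80 × 10²² / (3 × 1.90 × 10²⁷))^(1/3)
    = 1.37 × 10⁷ m

1.37 × 10⁷ m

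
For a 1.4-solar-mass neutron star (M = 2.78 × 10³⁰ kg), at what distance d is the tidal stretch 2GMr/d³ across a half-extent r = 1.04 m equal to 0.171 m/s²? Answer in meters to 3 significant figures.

1.31 × 10⁷ m

2GMr/d³ = a_tidal  ⇒  d = (2GMr / a_tidal)^(1/3)
d = (2 × 6.674×10⁻¹¹ × (2.78 × 10³⁰) × (1.04) / (0.171))^(1/3)
  = 1.31 × 10⁷ m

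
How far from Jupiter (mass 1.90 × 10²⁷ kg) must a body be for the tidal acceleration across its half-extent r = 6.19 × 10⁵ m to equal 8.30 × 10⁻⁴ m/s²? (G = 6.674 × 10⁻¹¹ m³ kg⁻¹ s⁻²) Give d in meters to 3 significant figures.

5.74 × 10⁸ m

2GMr/d³ = a_tidal  ⇒  d = (2GMr / a_tidal)^(1/3)
d = (2 × 6.674×10⁻¹¹ × (1.90 × 10²⁷) × (6.19 × 10⁵) / (8.30 × 10⁻⁴))^(1/3)
  = 5.74 × 10⁸ m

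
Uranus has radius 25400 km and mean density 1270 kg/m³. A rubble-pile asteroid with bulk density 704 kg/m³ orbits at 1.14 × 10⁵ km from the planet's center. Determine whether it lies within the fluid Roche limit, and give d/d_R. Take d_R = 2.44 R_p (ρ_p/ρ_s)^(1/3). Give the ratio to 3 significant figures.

outside; d/d_R ≈ 1.51

d_R = 2.44 × (25400 km) × (1270/704)^(1/3) = 75450 km
d/d_R = (1.14 × 10⁵) / (75450) = 1.51
Since d/d_R > 1, the body is outside the Roche limit.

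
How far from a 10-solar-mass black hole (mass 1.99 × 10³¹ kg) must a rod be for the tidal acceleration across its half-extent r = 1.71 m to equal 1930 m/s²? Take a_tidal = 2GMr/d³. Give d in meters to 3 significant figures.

1.33 × 10⁶ m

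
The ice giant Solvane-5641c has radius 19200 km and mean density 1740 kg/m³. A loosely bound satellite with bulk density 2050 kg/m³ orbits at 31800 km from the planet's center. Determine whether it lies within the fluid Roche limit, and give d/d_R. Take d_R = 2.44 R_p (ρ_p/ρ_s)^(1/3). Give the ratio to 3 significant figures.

inside; d/d_R ≈ 0.717

d_R = 2.44 × (19200 km) × (1740/2050)^(1/3) = 44360 km
d/d_R = (31800) / (44360) = 0.717
Since d/d_R < 1, the body is inside the Roche limit.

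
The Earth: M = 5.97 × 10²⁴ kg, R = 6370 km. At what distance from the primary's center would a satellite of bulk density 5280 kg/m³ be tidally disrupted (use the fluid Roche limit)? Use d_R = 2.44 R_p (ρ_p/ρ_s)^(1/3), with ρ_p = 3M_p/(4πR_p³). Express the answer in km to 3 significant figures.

15800 km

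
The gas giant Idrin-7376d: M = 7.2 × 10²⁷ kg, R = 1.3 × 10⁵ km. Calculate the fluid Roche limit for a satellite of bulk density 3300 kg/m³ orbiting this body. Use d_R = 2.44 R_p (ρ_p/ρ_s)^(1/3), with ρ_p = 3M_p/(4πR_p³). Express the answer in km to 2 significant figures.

2.0 × 10⁵ km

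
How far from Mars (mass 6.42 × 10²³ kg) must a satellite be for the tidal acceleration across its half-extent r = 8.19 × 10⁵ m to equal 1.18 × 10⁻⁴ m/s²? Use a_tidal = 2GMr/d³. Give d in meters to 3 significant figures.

8.41 × 10⁷ m

2GMr/d³ = a_tidal  ⇒  d = (2GMr / a_tidal)^(1/3)
d = (2 × 6.674×10⁻¹¹ × (6.42 × 10²³) × (8.19 × 10⁵) / (1.18 × 10⁻⁴))^(1/3)
  = 8.41 × 10⁷ m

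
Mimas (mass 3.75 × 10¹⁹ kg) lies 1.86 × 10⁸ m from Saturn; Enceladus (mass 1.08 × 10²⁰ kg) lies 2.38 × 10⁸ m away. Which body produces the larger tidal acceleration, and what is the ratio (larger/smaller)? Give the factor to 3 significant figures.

Enceladus, by a factor of ≈ 1.37

Tidal stretch scales as M/d³; compute that for each body.
Mimas: (3.75 × 10¹⁹) / (1.86 × 10⁸)³ = 5.828 × 10⁻⁶
Enceladus: (1.08 × 10²⁰) / (2.38 × 10⁸)³ = 8.011 × 10⁻⁶
Ratio (larger/smaller) = 1.37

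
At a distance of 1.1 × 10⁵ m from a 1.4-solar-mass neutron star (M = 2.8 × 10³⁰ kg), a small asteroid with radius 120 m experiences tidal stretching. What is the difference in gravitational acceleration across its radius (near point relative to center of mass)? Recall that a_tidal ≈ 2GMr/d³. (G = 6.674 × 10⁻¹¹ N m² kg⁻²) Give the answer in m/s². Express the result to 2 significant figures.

Δg = 2GMr/d³
   = 2 × (6.674 × 10⁻¹¹) × (2.8 × 10³⁰) × (120) / (1.1 × 10⁵)³
   = 3.4 × 10⁷ m/s²

3.4 × 10⁷ m/s²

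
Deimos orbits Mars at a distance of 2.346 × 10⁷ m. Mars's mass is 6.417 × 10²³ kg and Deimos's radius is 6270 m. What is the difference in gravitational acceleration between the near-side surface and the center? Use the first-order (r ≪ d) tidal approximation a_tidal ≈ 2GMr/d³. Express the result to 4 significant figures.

4.159 × 10⁻⁵ m/s²

Since r ≪ d, expand the inverse-square field across one radius to get the leading 2GMr/d³ term.
a_tidal = 2GMr/d³
        = 2 × (6.674 × 10⁻¹¹) × (6.417 × 10²³) × (6270) / (2.346 × 10⁷)³
        = 4.159 × 10⁻⁵ m/s²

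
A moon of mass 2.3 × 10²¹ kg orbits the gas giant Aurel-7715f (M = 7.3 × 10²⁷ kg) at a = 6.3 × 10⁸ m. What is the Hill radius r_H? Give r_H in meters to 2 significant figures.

3.0 × 10⁶ m

r_H ≈ a (m/3M)^(1/3)
    = (6.3 × 10⁸) × (2.3 × 10²¹ / (3 × 7.3 × 10²⁷))^(1/3)
    = 3.0 × 10⁶ m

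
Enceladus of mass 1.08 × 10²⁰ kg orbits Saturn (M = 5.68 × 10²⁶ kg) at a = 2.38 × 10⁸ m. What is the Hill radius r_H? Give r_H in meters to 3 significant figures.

r_H ≈ a (m/3M)^(1/3)
    = (2.38 × 10⁸) × (1.08 × 10²⁰ / (3 × 5.68 × 10²⁶))^(1/3)
    = 9.49 × 10⁵ m

9.49 × 10⁵ m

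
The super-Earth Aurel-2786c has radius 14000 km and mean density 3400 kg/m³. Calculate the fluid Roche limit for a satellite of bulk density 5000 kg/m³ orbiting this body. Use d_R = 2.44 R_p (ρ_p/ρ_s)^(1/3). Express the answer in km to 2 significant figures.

30000 km

d_R = 2.44 × 14000 km × (3400/5000)^(1/3)
    = 30000 km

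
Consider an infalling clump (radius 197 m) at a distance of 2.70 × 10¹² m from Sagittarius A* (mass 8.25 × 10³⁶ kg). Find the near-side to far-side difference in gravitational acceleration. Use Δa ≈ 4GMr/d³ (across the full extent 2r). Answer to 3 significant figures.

a_tidal = 4GMr/d³
        = 4 × (6.674 × 10⁻¹¹) × (8.25 × 10³⁶) × (197) / (2.70 × 10¹²)³
        = 2.20 × 10⁻⁸ m/s²

2.20 × 10⁻⁸ m/s²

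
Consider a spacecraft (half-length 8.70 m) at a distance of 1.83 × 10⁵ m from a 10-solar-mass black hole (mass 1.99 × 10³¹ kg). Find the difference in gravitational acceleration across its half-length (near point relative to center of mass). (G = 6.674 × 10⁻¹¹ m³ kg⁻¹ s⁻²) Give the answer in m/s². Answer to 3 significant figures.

3.77 × 10⁶ m/s²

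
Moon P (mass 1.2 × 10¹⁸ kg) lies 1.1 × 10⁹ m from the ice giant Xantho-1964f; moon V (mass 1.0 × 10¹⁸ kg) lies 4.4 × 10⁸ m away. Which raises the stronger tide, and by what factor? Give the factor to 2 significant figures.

Tidal acceleration ∝ M/d³, so compare M/d³ for each.
Moon P: (1.2 × 10¹⁸) / (1.1 × 10⁹)³ = 9.016 × 10⁻¹⁰
Moon V: (1.0 × 10¹⁸) / (4.4 × 10⁸)³ = 1.174 × 10⁻⁸
Ratio (larger/smaller) = 13

Moon V, by a factor of ≈ 13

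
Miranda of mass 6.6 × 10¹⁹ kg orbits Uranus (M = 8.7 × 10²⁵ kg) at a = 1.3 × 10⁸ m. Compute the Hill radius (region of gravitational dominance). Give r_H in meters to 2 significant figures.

r_H ≈ a (m/3M)^(1/3)
    = (1.3 × 10⁸) × (6.6 × 10¹⁹ / (3 × 8.7 × 10²⁵))^(1/3)
    = 8.2 × 10⁵ m

8.2 × 10⁵ m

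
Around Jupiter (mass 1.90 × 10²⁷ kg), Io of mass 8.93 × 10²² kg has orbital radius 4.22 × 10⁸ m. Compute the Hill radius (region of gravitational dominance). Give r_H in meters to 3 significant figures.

r_H ≈ a (m/3M)^(1/3)
    = (4.22 × 10⁸) × (8.93 × 10²² / (3 × 1.90 × 10²⁷))^(1/3)
    = 1.06 × 10⁷ m

1.06 × 10⁷ m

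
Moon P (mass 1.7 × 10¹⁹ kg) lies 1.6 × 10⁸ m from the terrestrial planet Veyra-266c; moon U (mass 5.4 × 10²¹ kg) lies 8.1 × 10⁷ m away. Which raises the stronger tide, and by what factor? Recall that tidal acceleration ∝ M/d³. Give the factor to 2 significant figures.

Moon U, by a factor of ≈ 2400

The tide-raising term goes as M/d³ (the gradient of a 1/d² field).
Moon P: (1.7 × 10¹⁹) / (1.6 × 10⁸)³ = 4.150 × 10⁻⁶
Moon U: (5.4 × 10²¹) / (8.1 × 10⁷)³ = 1.016 × 10⁻²
Ratio (larger/smaller) = 2400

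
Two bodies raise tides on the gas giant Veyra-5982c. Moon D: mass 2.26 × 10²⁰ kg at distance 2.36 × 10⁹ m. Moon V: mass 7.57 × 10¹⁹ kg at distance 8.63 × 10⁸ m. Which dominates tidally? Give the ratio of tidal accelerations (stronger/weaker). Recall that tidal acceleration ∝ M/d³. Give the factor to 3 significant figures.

Moon V, by a factor of ≈ 6.85

Compare M/d³ for the two perturbers:
Moon D: (2.26 × 10²⁰) / (2.36 × 10⁹)³ = 1.719 × 10⁻⁸
Moon V: (7.57 × 10¹⁹) / (8.63 × 10⁸)³ = 1.178 × 10⁻⁷
Ratio (larger/smaller) = 6.85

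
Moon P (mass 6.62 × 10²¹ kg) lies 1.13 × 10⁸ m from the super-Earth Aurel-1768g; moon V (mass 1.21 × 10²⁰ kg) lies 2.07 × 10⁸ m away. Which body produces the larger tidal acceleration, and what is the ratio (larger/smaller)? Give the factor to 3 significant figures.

Moon P, by a factor of ≈ 336

Tidal stretch scales as M/d³; compute that for each body.
Moon P: (6.62 × 10²¹) / (1.13 × 10⁸)³ = 4.588 × 10⁻³
Moon V: (1.21 × 10²⁰) / (2.07 × 10⁸)³ = 1.364 × 10⁻⁵
Ratio (larger/smaller) = 336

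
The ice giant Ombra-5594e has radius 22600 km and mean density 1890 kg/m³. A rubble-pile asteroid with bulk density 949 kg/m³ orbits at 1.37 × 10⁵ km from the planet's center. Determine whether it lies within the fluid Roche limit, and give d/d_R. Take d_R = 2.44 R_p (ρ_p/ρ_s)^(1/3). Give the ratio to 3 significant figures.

d_R = 2.44 × (22600 km) × (1890/949)^(1/3) = 69380 km
d/d_R = (1.37 × 10⁵) / (69380) = 1.97
Since d/d_R > 1, the body is outside the Roche limit.

outside; d/d_R ≈ 1.97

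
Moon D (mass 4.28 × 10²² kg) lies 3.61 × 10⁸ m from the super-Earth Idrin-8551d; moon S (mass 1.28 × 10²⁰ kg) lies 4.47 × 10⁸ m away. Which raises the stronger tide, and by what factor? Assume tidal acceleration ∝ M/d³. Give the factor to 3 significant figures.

Moon D, by a factor of ≈ 635

The tide-raising term goes as M/d³ (the gradient of a 1/d² field).
Moon D: (4.28 × 10²²) / (3.61 × 10⁸)³ = 9.098 × 10⁻⁴
Moon S: (1.28 × 10²⁰) / (4.47 × 10⁸)³ = 1.433 × 10⁻⁶
Ratio (larger/smaller) = 635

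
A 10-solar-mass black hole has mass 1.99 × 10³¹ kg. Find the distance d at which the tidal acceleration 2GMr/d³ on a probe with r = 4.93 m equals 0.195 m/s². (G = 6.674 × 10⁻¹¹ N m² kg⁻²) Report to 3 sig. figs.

2GMr/d³ = a_tidal  ⇒  d = (2GMr / a_tidal)^(1/3)
d = (2 × 6.674×10⁻¹¹ × (1.99 × 10³¹) × (4.93) / (0.195))^(1/3)
  = 4.06 × 10⁷ m

4.06 × 10⁷ m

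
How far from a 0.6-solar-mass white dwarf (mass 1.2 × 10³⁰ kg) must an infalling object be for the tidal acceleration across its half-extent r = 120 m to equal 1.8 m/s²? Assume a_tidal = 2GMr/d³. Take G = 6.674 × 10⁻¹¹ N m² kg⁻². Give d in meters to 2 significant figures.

2.2 × 10⁷ m

2GMr/d³ = a_tidal  ⇒  d = (2GMr / a_tidal)^(1/3)
d = (2 × 6.674×10⁻¹¹ × (1.2 × 10³⁰) × (120) / (1.8))^(1/3)
  = 2.2 × 10⁷ m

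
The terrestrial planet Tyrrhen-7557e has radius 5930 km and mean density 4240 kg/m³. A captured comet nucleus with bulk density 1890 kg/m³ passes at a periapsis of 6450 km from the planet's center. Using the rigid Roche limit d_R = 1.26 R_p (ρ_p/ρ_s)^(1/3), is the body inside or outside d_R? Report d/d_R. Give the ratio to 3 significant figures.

d_R = 1.26 × (5930 km) × (4240/1890)^(1/3) = 9781 km
d/d_R = (6450) / (9781) = 0.659
Since d/d_R < 1, the body is inside the Roche limit.

inside; d/d_R ≈ 0.659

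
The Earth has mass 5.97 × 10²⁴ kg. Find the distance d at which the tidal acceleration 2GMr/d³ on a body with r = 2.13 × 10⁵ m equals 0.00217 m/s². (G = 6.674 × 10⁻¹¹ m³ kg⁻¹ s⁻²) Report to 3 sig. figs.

4.28 × 10⁷ m

2GMr/d³ = a_tidal  ⇒  d = (2GMr / a_tidal)^(1/3)
d = (2 × 6.674×10⁻¹¹ × (5.97 × 10²⁴) × (2.13 × 10⁵) / (0.00217))^(1/3)
  = 4.28 × 10⁷ m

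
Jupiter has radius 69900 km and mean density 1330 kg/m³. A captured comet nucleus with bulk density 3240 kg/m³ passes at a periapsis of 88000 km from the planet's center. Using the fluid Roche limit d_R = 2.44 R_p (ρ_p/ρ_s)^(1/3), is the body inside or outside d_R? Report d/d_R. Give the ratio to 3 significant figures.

d_R = 2.44 × (69900 km) × (1330/3240)^(1/3) = 1.268 × 10⁵ km
d/d_R = (88000) / (1.268 × 10⁵) = 0.694
Since d/d_R < 1, the body is inside the Roche limit.

inside; d/d_R ≈ 0.694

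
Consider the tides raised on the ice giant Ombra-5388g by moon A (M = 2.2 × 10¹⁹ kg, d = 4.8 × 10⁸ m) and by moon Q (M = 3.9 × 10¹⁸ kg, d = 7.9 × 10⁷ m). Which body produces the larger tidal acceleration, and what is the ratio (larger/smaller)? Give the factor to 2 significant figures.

Moon Q, by a factor of ≈ 40

The tide-raising term goes as M/d³ (the gradient of a 1/d² field).
Moon A: (2.2 × 10¹⁹) / (4.8 × 10⁸)³ = 1.989 × 10⁻⁷
Moon Q: (3.9 × 10¹⁸) / (7.9 × 10⁷)³ = 7.910 × 10⁻⁶
Ratio (larger/smaller) = 40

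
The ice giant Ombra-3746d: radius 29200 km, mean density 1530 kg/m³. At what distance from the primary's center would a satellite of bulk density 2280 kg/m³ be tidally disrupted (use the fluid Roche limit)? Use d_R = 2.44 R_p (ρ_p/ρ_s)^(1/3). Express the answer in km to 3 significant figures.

62400 km

d_R = 2.44 × 29200 km × (1530/2280)^(1/3)
    = 62400 km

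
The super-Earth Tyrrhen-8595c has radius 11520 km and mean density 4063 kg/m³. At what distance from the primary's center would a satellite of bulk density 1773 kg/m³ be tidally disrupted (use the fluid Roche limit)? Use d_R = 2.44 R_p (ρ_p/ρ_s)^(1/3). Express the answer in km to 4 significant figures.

37060 km

d_R = 2.44 × 11520 km × (4063/1773)^(1/3)
    = 37060 km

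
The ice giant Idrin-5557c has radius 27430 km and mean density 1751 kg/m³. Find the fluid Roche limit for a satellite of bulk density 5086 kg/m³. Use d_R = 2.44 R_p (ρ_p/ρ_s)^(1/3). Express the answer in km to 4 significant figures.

46910 km

d_R = 2.44 × 27430 km × (1751/5086)^(1/3)
    = 46910 km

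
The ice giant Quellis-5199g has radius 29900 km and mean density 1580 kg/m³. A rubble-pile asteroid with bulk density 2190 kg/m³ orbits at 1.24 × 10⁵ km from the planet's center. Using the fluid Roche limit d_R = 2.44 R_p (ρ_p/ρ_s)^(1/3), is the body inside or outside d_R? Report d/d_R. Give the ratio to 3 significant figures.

d_R = 2.44 × (29900 km) × (1580/2190)^(1/3) = 65430 km
d/d_R = (1.24 × 10⁵) / (65430) = 1.90
Since d/d_R > 1, the body is outside the Roche limit.

outside; d/d_R ≈ 1.90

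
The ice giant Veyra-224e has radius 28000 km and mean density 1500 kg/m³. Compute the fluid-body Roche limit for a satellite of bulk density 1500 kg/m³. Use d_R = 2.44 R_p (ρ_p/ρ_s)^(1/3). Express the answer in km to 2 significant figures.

68000 km

d_R = 2.44 × 28000 km × (1500/1500)^(1/3)
    = 68000 km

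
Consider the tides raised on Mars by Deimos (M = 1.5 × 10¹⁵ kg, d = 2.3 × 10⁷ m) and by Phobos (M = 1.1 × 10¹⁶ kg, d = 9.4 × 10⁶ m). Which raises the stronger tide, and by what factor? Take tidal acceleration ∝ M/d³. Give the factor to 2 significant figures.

Phobos, by a factor of ≈ 110

Tidal acceleration ∝ M/d³, so compare M/d³ for each.
Deimos: (1.5 × 10¹⁵) / (2.3 × 10⁷)³ = 1.233 × 10⁻⁷
Phobos: (1.1 × 10¹⁶) / (9.4 × 10⁶)³ = 1.324 × 10⁻⁵
Ratio (larger/smaller) = 110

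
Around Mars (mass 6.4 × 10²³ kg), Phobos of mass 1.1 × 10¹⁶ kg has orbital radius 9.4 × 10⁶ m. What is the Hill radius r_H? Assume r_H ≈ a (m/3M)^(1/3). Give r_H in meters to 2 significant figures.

1.7 × 10⁴ m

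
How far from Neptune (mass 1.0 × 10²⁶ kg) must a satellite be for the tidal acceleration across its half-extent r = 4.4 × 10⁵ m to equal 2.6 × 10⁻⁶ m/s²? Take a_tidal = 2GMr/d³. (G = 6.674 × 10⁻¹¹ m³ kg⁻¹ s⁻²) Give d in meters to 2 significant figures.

2GMr/d³ = a_tidal  ⇒  d = (2GMr / a_tidal)^(1/3)
d = (2 × 6.674×10⁻¹¹ × (1.0 × 10²⁶) × (4.4 × 10⁵) / (2.6 × 10⁻⁶))^(1/3)
  = 1.3 × 10⁹ m

1.3 × 10⁹ m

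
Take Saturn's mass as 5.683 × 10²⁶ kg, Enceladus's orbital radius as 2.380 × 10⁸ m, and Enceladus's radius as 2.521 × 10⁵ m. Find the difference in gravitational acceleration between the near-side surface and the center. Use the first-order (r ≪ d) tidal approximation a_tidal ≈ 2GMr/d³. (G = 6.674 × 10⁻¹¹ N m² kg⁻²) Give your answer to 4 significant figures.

The tidal stretch is the gradient of GM/d² times the body's extent r, hence the 1/d³ dependence.
Δa = 2GMr/d³
   = 2 × (6.674 × 10⁻¹¹) × (5.683 × 10²⁶) × (2.521 × 10⁵) / (2.380 × 10⁸)³
   = 1.419 × 10⁻³ m/s²

1.419 × 10⁻³ m/s²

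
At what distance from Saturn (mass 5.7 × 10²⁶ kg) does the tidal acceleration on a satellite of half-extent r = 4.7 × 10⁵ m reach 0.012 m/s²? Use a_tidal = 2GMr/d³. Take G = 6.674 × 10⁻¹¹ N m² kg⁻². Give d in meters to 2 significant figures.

1.4 × 10⁸ m

2GMr/d³ = a_tidal  ⇒  d = (2GMr / a_tidal)^(1/3)
d = (2 × 6.674×10⁻¹¹ × (5.7 × 10²⁶) × (4.7 × 10⁵) / (0.012))^(1/3)
  = 1.4 × 10⁸ m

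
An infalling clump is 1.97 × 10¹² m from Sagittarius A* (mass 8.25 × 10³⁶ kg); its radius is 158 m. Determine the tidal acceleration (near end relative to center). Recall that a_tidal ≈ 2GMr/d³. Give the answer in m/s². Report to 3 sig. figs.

a_tidal = 2GMr/d³
        = 2 × (6.674 × 10⁻¹¹) × (8.25 × 10³⁶) × (158) / (1.97 × 10¹²)³
        = 2.28 × 10⁻⁸ m/s²

2.28 × 10⁻⁸ m/s²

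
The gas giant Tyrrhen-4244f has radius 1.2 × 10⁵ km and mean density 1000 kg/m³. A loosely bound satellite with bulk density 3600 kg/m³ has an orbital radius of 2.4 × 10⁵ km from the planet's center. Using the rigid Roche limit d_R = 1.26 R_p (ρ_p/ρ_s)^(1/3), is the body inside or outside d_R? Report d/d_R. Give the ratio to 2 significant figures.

d_R = 1.26 × (1.2 × 10⁵ km) × (1000/3600)^(1/3) = 98650 km
d/d_R = (2.4 × 10⁵) / (98650) = 2.4
Since d/d_R > 1, the body is outside the Roche limit.

outside; d/d_R ≈ 2.4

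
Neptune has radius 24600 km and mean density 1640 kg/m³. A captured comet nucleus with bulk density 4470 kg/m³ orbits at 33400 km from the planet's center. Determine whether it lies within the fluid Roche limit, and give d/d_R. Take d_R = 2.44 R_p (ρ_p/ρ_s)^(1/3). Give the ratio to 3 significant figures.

inside; d/d_R ≈ 0.777

d_R = 2.44 × (24600 km) × (1640/4470)^(1/3) = 42970 km
d/d_R = (33400) / (42970) = 0.777
Since d/d_R < 1, the body is inside the Roche limit.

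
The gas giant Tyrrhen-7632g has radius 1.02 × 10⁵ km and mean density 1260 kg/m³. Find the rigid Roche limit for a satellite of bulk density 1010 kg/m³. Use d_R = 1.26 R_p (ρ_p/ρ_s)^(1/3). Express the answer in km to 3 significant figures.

1.38 × 10⁵ km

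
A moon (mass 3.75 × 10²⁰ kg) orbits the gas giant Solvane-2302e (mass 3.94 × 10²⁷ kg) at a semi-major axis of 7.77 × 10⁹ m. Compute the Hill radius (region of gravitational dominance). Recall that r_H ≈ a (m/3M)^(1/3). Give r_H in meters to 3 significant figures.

2.46 × 10⁷ m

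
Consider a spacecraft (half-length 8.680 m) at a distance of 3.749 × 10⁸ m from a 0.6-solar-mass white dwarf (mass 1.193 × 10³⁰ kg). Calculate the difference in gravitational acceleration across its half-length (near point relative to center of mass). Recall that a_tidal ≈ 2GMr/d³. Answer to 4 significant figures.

2.623 × 10⁻⁵ m/s²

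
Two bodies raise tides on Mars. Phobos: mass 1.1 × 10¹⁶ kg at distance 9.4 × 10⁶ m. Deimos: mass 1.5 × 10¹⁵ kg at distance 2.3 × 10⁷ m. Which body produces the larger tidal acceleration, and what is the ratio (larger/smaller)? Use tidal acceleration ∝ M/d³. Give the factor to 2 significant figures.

The tide-raising term goes as M/d³ (the gradient of a 1/d² field).
Phobos: (1.1 × 10¹⁶) / (9.4 × 10⁶)³ = 1.324 × 10⁻⁵
Deimos: (1.5 × 10¹⁵) / (2.3 × 10⁷)³ = 1.233 × 10⁻⁷
Ratio (larger/smaller) = 110

Phobos, by a factor of ≈ 110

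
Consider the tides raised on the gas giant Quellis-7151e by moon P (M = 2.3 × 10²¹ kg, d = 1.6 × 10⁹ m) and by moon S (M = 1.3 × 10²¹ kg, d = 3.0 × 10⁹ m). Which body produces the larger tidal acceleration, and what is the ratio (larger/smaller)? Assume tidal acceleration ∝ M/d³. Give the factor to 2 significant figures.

Compare M/d³ for the two perturbers:
Moon P: (2.3 × 10²¹) / (1.6 × 10⁹)³ = 5.615 × 10⁻⁷
Moon S: (1.3 × 10²¹) / (3.0 × 10⁹)³ = 4.815 × 10⁻⁸
Ratio (larger/smaller) = 12

Moon P, by a factor of ≈ 12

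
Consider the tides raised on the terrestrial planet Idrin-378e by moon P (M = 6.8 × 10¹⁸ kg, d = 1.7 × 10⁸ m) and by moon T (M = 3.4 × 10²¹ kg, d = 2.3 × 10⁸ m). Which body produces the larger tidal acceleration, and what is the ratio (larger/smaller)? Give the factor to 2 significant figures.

Moon T, by a factor of ≈ 200

Compare M/d³ for the two perturbers:
Moon P: (6.8 × 10¹⁸) / (1.7 × 10⁸)³ = 1.384 × 10⁻⁶
Moon T: (3.4 × 10²¹) / (2.3 × 10⁸)³ = 2.794 × 10⁻⁴
Ratio (larger/smaller) = 200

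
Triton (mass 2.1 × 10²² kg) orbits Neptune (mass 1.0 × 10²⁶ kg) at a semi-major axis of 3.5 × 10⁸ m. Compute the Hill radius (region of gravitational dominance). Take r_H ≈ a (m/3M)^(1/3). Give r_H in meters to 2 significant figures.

1.4 × 10⁷ m

r_H ≈ a (m/3M)^(1/3)
    = (3.5 × 10⁸) × (2.1 × 10²² / (3 × 1.0 × 10²⁶))^(1/3)
    = 1.4 × 10⁷ m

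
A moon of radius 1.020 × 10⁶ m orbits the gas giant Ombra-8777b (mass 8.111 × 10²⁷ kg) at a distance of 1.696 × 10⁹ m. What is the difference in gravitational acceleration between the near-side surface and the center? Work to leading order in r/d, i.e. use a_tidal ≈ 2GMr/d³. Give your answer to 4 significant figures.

2.264 × 10⁻⁴ m/s²

Differencing GM/(d−r)² and GM/d² to first order in r/d gives 2GMr/d³.
a_tidal = 2GMr/d³
        = 2 × (6.674 × 10⁻¹¹) × (8.111 × 10²⁷) × (1.020 × 10⁶) / (1.696 × 10⁹)³
        = 2.264 × 10⁻⁴ m/s²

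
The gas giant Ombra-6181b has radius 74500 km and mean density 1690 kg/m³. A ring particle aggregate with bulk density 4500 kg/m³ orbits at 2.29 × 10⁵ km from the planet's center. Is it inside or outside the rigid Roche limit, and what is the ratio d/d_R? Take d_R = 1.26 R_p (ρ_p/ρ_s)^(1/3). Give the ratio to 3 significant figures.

d_R = 1.26 × (74500 km) × (1690/4500)^(1/3) = 67730 km
d/d_R = (2.29 × 10⁵) / (67730) = 3.38
Since d/d_R > 1, the body is outside the Roche limit.

outside; d/d_R ≈ 3.38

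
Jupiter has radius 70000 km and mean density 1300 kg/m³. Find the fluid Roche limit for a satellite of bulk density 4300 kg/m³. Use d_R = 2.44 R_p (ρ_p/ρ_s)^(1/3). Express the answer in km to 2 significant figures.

d_R = 2.44 × 70000 km × (1300/4300)^(1/3)
    = 1.1 × 10⁵ km

1.1 × 10⁵ km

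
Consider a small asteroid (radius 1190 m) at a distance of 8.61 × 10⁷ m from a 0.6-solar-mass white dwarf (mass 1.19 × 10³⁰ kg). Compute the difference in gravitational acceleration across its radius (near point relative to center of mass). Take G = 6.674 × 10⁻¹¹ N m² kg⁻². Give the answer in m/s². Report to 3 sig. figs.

2.96 × 10⁻¹ m/s²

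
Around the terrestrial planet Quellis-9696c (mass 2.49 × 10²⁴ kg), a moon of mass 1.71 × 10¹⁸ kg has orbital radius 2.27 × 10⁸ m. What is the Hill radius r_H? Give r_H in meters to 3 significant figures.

1.39 × 10⁶ m

r_H ≈ a (m/3M)^(1/3)
    = (2.27 × 10⁸) × (1.71 × 10¹⁸ / (3 × 2.49 × 10²⁴))^(1/3)
    = 1.39 × 10⁶ m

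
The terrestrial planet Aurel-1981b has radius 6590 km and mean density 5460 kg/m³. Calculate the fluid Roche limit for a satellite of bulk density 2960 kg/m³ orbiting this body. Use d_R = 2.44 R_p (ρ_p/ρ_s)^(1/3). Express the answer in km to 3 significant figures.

19700 km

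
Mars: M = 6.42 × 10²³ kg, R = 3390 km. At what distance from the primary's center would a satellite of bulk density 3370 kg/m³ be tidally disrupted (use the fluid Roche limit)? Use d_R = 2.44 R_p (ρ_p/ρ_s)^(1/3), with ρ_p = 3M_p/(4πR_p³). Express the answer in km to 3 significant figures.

ρ_p = 3M_p/(4πR_p³) = 3 × (6.42 × 10²³) / (4π × (3.39 × 10⁶ m)³) = 3930 kg/m³
d_R = 2.44 × 3390 km × (3930/3370)^(1/3)
    = 8710 km

8710 km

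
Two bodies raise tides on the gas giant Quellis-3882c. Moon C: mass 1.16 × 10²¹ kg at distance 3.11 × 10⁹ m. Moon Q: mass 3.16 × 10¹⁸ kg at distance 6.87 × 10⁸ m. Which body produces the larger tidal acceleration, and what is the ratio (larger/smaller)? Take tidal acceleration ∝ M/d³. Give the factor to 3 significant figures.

Tidal acceleration ∝ M/d³, so compare M/d³ for each.
Moon C: (1.16 × 10²¹) / (3.11 × 10⁹)³ = 3.856 × 10⁻⁸
Moon Q: (3.16 × 10¹⁸) / (6.87 × 10⁸)³ = 9.746 × 10⁻⁹
Ratio (larger/smaller) = 3.96

Moon C, by a factor of ≈ 3.96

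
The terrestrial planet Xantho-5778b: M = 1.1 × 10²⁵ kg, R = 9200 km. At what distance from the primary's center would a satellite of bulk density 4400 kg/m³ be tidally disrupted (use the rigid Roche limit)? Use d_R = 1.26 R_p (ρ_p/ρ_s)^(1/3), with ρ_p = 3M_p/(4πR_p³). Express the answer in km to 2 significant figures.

11000 km

ρ_p = 3M_p/(4πR_p³) = 3 × (1.1 × 10²⁵) / (4π × (9.2 × 10⁶ m)³) = 3400 kg/m³
d_R = 1.26 × 9200 km × (3400/4400)^(1/3)
    = 11000 km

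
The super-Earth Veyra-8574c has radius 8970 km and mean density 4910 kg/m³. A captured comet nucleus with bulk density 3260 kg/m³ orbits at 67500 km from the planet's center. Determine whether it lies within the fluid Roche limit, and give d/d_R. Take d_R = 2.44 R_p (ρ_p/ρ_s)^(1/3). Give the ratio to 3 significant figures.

d_R = 2.44 × (8970 km) × (4910/3260)^(1/3) = 25090 km
d/d_R = (67500) / (25090) = 2.69
Since d/d_R > 1, the body is outside the Roche limit.

outside; d/d_R ≈ 2.69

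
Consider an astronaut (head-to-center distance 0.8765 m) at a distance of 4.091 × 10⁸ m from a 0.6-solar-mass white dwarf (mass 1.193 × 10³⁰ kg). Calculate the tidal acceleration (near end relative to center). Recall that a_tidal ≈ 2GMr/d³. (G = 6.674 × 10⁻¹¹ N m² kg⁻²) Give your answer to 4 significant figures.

2.039 × 10⁻⁶ m/s²

Differencing GM/(d−r)² and GM/d² to first order in r/d gives 2GMr/d³.
a_tidal = 2GMr/d³
        = 2 × (6.674 × 10⁻¹¹) × (1.193 × 10³⁰) × (0.8765) / (4.091 × 10⁸)³
        = 2.039 × 10⁻⁶ m/s²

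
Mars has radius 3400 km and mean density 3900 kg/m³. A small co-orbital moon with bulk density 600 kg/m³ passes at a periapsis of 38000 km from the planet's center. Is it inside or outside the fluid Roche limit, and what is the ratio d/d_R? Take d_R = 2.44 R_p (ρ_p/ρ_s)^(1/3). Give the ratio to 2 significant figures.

outside; d/d_R ≈ 2.5

d_R = 2.44 × (3400 km) × (3900/600)^(1/3) = 15480 km
d/d_R = (38000) / (15480) = 2.5
Since d/d_R > 1, the body is outside the Roche limit.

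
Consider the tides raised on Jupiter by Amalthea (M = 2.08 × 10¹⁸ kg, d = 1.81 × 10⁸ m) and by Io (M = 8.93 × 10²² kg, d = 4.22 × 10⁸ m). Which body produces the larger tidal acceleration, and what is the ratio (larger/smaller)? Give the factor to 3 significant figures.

Io, by a factor of ≈ 3390

Compare M/d³ for the two perturbers:
Amalthea: (2.08 × 10¹⁸) / (1.81 × 10⁸)³ = 3.508 × 10⁻⁷
Io: (8.93 × 10²²) / (4.22 × 10⁸)³ = 1.188 × 10⁻³
Ratio (larger/smaller) = 3390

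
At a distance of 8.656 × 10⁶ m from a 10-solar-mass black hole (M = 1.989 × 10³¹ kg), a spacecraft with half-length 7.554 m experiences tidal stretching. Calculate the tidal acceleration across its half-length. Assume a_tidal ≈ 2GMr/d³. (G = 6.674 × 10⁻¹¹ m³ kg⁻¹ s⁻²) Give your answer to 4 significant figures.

Δa = 2GMr/d³
   = 2 × (6.674 × 10⁻¹¹) × (1.989 × 10³¹) × (7.554) / (8.656 × 10⁶)³
   = 3.092 × 10¹ m/s²

3.092 × 10¹ m/s²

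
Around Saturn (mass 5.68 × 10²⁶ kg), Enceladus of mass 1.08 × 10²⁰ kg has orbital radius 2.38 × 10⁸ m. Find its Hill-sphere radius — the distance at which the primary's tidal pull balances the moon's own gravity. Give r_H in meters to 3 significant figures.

9.49 × 10⁵ m

r_H ≈ a (m/3M)^(1/3)
    = (2.38 × 10⁸) × (1.08 × 10²⁰ / (3 × 5.68 × 10²⁶))^(1/3)
    = 9.49 × 10⁵ m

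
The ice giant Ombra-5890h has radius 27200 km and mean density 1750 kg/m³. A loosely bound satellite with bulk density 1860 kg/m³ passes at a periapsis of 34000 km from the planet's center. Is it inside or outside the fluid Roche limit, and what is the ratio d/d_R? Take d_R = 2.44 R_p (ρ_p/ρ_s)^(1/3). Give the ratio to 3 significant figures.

d_R = 2.44 × (27200 km) × (1750/1860)^(1/3) = 65030 km
d/d_R = (34000) / (65030) = 0.523
Since d/d_R < 1, the body is inside the Roche limit.

inside; d/d_R ≈ 0.523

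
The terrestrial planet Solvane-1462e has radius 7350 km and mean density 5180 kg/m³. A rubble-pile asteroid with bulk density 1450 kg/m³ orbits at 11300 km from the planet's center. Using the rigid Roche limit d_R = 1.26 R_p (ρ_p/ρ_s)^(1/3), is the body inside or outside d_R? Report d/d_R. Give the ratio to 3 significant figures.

inside; d/d_R ≈ 0.798

d_R = 1.26 × (7350 km) × (5180/1450)^(1/3) = 14160 km
d/d_R = (11300) / (14160) = 0.798
Since d/d_R < 1, the body is inside the Roche limit.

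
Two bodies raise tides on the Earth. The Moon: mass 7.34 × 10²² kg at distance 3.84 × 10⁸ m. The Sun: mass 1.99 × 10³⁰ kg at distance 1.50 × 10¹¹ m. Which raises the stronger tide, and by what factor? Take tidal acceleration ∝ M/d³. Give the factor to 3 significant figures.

The tide-raising term goes as M/d³ (the gradient of a 1/d² field).
The Moon: (7.34 × 10²²) / (3.84 × 10⁸)³ = 1.296 × 10⁻³
The Sun: (1.99 × 10³⁰) / (1.50 × 10¹¹)³ = 5.896 × 10⁻⁴
Ratio (larger/smaller) = 2.20

The Moon, by a factor of ≈ 2.20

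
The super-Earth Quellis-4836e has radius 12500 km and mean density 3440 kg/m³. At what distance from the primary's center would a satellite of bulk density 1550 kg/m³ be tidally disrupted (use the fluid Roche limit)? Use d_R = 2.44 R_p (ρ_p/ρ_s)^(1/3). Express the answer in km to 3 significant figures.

39800 km

d_R = 2.44 × 12500 km × (3440/1550)^(1/3)
    = 39800 km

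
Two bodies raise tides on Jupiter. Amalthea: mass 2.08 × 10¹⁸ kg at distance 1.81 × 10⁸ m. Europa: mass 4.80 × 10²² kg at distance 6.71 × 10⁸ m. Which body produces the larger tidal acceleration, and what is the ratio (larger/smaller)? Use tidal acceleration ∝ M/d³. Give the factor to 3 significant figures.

Europa, by a factor of ≈ 453

Tidal stretch scales as M/d³; compute that for each body.
Amalthea: (2.08 × 10¹⁸) / (1.81 × 10⁸)³ = 3.508 × 10⁻⁷
Europa: (4.80 × 10²²) / (6.71 × 10⁸)³ = 1.589 × 10⁻⁴
Ratio (larger/smaller) = 453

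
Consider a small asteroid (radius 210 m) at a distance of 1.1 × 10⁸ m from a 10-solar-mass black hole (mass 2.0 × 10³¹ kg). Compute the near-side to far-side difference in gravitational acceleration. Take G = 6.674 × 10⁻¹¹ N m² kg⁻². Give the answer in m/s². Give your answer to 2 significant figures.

8.4 × 10⁻¹ m/s²

Δa = 4GMr/d³
   = 4 × (6.674 × 10⁻¹¹) × (2.0 × 10³¹) × (210) / (1.1 × 10⁸)³
   = 8.4 × 10⁻¹ m/s²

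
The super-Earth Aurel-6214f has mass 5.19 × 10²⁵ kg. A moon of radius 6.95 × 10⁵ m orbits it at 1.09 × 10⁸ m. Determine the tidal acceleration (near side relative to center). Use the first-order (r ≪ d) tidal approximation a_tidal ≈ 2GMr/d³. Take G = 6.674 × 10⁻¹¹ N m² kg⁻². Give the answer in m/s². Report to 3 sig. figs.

Δa = 2GMr/d³
   = 2 × (6.674 × 10⁻¹¹) × (5.19 × 10²⁵) × (6.95 × 10⁵) / (1.09 × 10⁸)³
   = 3.72 × 10⁻³ m/s²

3.72 × 10⁻³ m/s²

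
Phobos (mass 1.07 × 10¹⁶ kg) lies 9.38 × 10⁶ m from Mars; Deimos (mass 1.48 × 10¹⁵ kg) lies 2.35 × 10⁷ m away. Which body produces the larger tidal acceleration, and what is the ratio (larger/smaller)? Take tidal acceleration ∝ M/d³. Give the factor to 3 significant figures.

Compare M/d³ for the two perturbers:
Phobos: (1.07 × 10¹⁶) / (9.38 × 10⁶)³ = 1.297 × 10⁻⁵
Deimos: (1.48 × 10¹⁵) / (2.35 × 10⁷)³ = 1.140 × 10⁻⁷
Ratio (larger/smaller) = 114

Phobos, by a factor of ≈ 114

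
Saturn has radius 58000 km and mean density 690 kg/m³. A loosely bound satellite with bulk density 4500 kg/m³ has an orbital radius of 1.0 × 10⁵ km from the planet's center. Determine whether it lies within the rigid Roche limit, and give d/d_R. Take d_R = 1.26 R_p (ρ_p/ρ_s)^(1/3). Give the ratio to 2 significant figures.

d_R = 1.26 × (58000 km) × (690/4500)^(1/3) = 39120 km
d/d_R = (1.0 × 10⁵) / (39120) = 2.6
Since d/d_R > 1, the body is outside the Roche limit.

outside; d/d_R ≈ 2.6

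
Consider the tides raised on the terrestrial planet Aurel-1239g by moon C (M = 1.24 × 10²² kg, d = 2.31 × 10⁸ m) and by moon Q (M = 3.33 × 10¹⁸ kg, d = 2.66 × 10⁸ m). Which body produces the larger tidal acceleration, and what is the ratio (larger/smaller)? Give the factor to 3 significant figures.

Moon C, by a factor of ≈ 5690

The tide-raising term goes as M/d³ (the gradient of a 1/d² field).
Moon C: (1.24 × 10²²) / (2.31 × 10⁸)³ = 1.006 × 10⁻³
Moon Q: (3.33 × 10¹⁸) / (2.66 × 10⁸)³ = 1.769 × 10⁻⁷
Ratio (larger/smaller) = 5690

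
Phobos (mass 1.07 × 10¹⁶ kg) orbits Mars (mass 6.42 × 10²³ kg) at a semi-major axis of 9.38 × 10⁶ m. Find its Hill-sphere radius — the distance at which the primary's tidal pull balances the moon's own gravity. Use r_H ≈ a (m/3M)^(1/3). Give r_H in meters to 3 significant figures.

1.66 × 10⁴ m

r_H ≈ a (m/3M)^(1/3)
    = (9.38 × 10⁶) × (1.07 × 10¹⁶ / (3 × 6.42 × 10²³))^(1/3)
    = 1.66 × 10⁴ m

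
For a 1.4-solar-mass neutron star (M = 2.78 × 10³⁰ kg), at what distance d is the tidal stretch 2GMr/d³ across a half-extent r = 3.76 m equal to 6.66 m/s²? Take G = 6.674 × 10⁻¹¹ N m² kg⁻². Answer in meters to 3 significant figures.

2GMr/d³ = a_tidal  ⇒  d = (2GMr / a_tidal)^(1/3)
d = (2 × 6.674×10⁻¹¹ × (2.78 × 10³⁰) × (3.76) / (6.66))^(1/3)
  = 5.94 × 10⁶ m

5.94 × 10⁶ m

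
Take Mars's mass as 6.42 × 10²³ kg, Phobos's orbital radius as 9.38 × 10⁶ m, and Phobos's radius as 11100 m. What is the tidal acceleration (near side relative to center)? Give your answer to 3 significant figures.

Δg = 2GMr/d³
   = 2 × (6.674 × 10⁻¹¹) × (6.42 × 10²³) × (11100) / (9.38 × 10⁶)³
   = 1.15 × 10⁻³ m/s²

1.15 × 10⁻³ m/s²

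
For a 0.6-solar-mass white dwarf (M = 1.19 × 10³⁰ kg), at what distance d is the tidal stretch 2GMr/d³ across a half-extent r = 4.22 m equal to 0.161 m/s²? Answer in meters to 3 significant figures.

2GMr/d³ = a_tidal  ⇒  d = (2GMr / a_tidal)^(1/3)
d = (2 × 6.674×10⁻¹¹ × (1.19 × 10³⁰) × (4.22) / (0.161))^(1/3)
  = 1.61 × 10⁷ m

1.61 × 10⁷ m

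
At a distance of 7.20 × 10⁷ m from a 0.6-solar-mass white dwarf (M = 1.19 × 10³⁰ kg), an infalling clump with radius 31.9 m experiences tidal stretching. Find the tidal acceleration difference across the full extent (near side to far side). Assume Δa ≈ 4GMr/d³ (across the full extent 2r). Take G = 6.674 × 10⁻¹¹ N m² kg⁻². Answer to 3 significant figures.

Δg = 4GMr/d³
   = 4 × (6.674 × 10⁻¹¹) × (1.19 × 10³⁰) × (31.9) / (7.20 × 10⁷)³
   = 2.72 × 10⁻² m/s²

2.72 × 10⁻² m/s²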